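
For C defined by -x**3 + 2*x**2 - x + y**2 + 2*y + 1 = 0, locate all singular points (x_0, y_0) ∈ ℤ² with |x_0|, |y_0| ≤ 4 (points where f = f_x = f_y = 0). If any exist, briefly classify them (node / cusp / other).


Singular points: {(1, -1)}; classification: node.

Compute partial derivatives:
  f_x = -3*x**2 + 4*x - 1.
  f_y = 2*y + 2.
Scan x_0 ∈ {−4, ..., 4}. For each x_0, f_y(x_0, y) is a polynomial in y; find its integer roots y ∈ {−4, ..., 4}, then test f_x and f at those candidates.
  x = -4: f_y(-4, y) = 2*y + 2; vanishes at y ∈ {-1}. (-4, -1): f_x = -65 ≠ 0.
  x = -3: f_y(-3, y) = 2*y + 2; vanishes at y ∈ {-1}. (-3, -1): f_x = -40 ≠ 0.
  x = -2: f_y(-2, y) = 2*y + 2; vanishes at y ∈ {-1}. (-2, -1): f_x = -21 ≠ 0.
  x = -1: f_y(-1, y) = 2*y + 2; vanishes at y ∈ {-1}. (-1, -1): f_x = -8 ≠ 0.
  x = 0: f_y(0, y) = 2*y + 2; vanishes at y ∈ {-1}. (0, -1): f_x = -1 ≠ 0.
  x = 1: f_y(1, y) = 2*y + 2; vanishes at y ∈ {-1}. (1, -1): f_x = 0, f = 0 — SINGULAR.
  x = 2: f_y(2, y) = 2*y + 2; vanishes at y ∈ {-1}. (2, -1): f_x = -5 ≠ 0.
  x = 3: f_y(3, y) = 2*y + 2; vanishes at y ∈ {-1}. (3, -1): f_x = -16 ≠ 0.
  x = 4: f_y(4, y) = 2*y + 2; vanishes at y ∈ {-1}. (4, -1): f_x = -33 ≠ 0.
Only singular point on the grid: (1, -1).
Classify: substitute x = 1 + u, y = -1 + v and expand: f = -u**3 - u**2 + v**2.
No constant or linear terms (consistent with a singular point). Quadratic part: -u**2 + v**2. Cubic part: -u**3.
The quadratic part v**2 - u**2 = (v − u)(v + u) splits into two distinct linear factors, so there are two distinct tangent lines y − -1 = ±(x − 1) — this is a node (ordinary double point).
Classification: node.


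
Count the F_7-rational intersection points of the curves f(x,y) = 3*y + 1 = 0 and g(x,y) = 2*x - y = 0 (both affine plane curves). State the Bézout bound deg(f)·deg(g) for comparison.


Common zeros: {(1, 2)}; count = 1; Bézout bound = 1.

deg(f) = 1, deg(g) = 1, so Bézout bound = 1.
Scan x ∈ F_7. For each x, list the y ∈ F_7 with f(x, y) ≡ 0 and those with g(x, y) ≡ 0 (mod 7); the common zeros in that column are the intersection.
  x = 0: f ≡ 0 at y ∈ {2}; g ≡ 0 at y ∈ {0}; common: ∅.
  x = 1: f ≡ 0 at y ∈ {2}; g ≡ 0 at y ∈ {2}; common: {2}.
  x = 2: f ≡ 0 at y ∈ {2}; g ≡ 0 at y ∈ {4}; common: ∅.
  x = 3: f ≡ 0 at y ∈ {2}; g ≡ 0 at y ∈ {6}; common: ∅.
  x = 4: f ≡ 0 at y ∈ {2}; g ≡ 0 at y ∈ {1}; common: ∅.
  x = 5: f ≡ 0 at y ∈ {2}; g ≡ 0 at y ∈ {3}; common: ∅.
  x = 6: f ≡ 0 at y ∈ {2}; g ≡ 0 at y ∈ {5}; common: ∅.
Collecting: common zeros = {(1, 2)}, so the count is 1.
Comparison with the Bézout bound: 1 ≤ 1 = deg(f)·deg(g), as expected for curves with no common component (the bound is attained).


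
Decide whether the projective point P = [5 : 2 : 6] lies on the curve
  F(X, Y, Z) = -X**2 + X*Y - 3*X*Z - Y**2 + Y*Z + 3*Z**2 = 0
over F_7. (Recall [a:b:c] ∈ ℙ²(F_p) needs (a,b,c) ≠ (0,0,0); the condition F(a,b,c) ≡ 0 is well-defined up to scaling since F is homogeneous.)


F(5,2,6) ≡ 4 (mod 7); P is NOT on the curve.

Evaluate F(5, 2, 6) term-by-term (mod 7).
  -X**2 ↦ -1·25·1·1 = -25
  X*Y ↦ 1·5·2·1 = 10
  -3*X*Z ↦ -3·5·1·6 = -90
  -Y**2 ↦ -1·1·4·1 = -4
  Y*Z ↦ 1·1·2·6 = 12
  3*Z**2 ↦ 3·1·1·36 = 108
Sum: F(5, 2, 6) = (-25) + (10) + (-90) + (-4) + (12) + (108) = 11.
Reducing mod 7: 11 ≡ 4 (mod 7).
Since F(a, b, c) ≡ 4 ≠ 0 (mod 7), P does NOT lie on the curve.


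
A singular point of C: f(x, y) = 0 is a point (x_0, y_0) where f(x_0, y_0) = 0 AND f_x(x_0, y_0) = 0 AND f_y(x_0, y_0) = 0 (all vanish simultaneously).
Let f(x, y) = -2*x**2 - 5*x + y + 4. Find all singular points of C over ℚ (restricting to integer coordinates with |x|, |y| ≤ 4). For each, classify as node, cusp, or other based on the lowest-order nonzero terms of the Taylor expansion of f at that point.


No singular points in the scanned grid; C is smooth there.

Compute partial derivatives:
  f_x = -4*x - 5.
  f_y = 1.
f_y = 1 is a nonzero constant, so f_y never vanishes: no point (x, y) can satisfy f = f_x = f_y = 0. In particular no (x, y) ∈ {−4, ..., 4}² is singular; the curve is smooth.


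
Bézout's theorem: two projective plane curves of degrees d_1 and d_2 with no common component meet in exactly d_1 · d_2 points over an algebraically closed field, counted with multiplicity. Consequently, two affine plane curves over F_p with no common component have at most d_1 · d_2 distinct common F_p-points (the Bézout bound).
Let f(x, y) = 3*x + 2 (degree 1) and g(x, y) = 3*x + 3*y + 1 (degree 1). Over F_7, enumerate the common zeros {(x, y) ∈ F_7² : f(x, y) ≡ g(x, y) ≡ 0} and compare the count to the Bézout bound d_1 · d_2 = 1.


Common zeros: {(4, 5)}; count = 1; Bézout bound = 1.

deg(f) = 1, deg(g) = 1, so Bézout bound = 1.
Scan x ∈ F_7. For each x, list the y ∈ F_7 with f(x, y) ≡ 0 and those with g(x, y) ≡ 0 (mod 7); the common zeros in that column are the intersection.
  x = 0: f ≡ 0 at y ∈ ∅; g ≡ 0 at y ∈ {2}; common: ∅.
  x = 1: f ≡ 0 at y ∈ ∅; g ≡ 0 at y ∈ {1}; common: ∅.
  x = 2: f ≡ 0 at y ∈ ∅; g ≡ 0 at y ∈ {0}; common: ∅.
  x = 3: f ≡ 0 at y ∈ ∅; g ≡ 0 at y ∈ {6}; common: ∅.
  x = 4: f ≡ 0 at y ∈ {0, 1, 2, 3, 4, 5, 6}; g ≡ 0 at y ∈ {5}; common: {5}.
  x = 5: f ≡ 0 at y ∈ ∅; g ≡ 0 at y ∈ {4}; common: ∅.
  x = 6: f ≡ 0 at y ∈ ∅; g ≡ 0 at y ∈ {3}; common: ∅.
Collecting: common zeros = {(4, 5)}, so the count is 1.
Comparison with the Bézout bound: 1 ≤ 1 = deg(f)·deg(g), as expected for curves with no common component (the bound is attained).


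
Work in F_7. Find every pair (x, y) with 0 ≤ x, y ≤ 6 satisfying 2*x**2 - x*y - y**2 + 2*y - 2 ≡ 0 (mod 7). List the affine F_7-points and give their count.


Affine F_7-points: {(1, 0), (1, 1), (3, 1), (3, 5), (6, 0), (6, 3)}; count = 6.

For each of the 49 pairs (x, y) ∈ F_7², evaluate f(x, y) mod 7. Record the zeros.
  x = 0: [0↦5, 1↦6, 2↦5, 3↦2, 4↦4, 5↦4, 6↦2]  zeros at y ∈ ∅
  x = 1: [0↦0, 1↦0, 2↦5, 3↦1, 4↦2, 5↦1, 6↦5]  zeros at y ∈ {0, 1}
  x = 2: [0↦6, 1↦5, 2↦2, 3↦4, 4↦4, 5↦2, 6↦5]  zeros at y ∈ ∅
  x = 3: [0↦2, 1↦0, 2↦3, 3↦4, 4↦3, 5↦0, 6↦2]  zeros at y ∈ {1, 5}
  x = 4: [0↦2, 1↦6, 2↦1, 3↦1, 4↦6, 5↦2, 6↦3]  zeros at y ∈ ∅
  x = 5: [0↦6, 1↦2, 2↦3, 3↦2, 4↦6, 5↦1, 6↦1]  zeros at y ∈ ∅
  x = 6: [0↦0, 1↦2, 2↦2, 3↦0, 4↦3, 5↦4, 6↦3]  zeros at y ∈ {0, 3}
Collecting zeros: affine points = {(1, 0), (1, 1), (3, 1), (3, 5), (6, 0), (6, 3)}.
Total count |C(F_7)_aff| = 6.


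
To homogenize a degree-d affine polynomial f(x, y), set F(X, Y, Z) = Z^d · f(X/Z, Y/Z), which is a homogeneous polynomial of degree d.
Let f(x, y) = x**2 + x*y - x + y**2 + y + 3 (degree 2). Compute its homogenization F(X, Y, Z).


F(X, Y, Z) = X**2 + X*Y - X*Z + Y**2 + Y*Z + 3*Z**2

deg(f) = 2.
Substitute x = X/Z, y = Y/Z into f, then multiply by Z^2.
  monomial 1·x^2·y^0 ↦ 1·X^2·Y^0·Z^0.
  monomial 1·x^1·y^1 ↦ 1·X^1·Y^1·Z^0.
  monomial -1·x^1·y^0 ↦ -1·X^1·Y^0·Z^1.
  monomial 1·x^0·y^2 ↦ 1·X^0·Y^2·Z^0.
  monomial 1·x^0·y^1 ↦ 1·X^0·Y^1·Z^1.
  monomial 3·x^0·y^0 ↦ 3·X^0·Y^0·Z^2.
Collecting: F(X, Y, Z) = X**2 + X*Y - X*Z + Y**2 + Y*Z + 3*Z**2.


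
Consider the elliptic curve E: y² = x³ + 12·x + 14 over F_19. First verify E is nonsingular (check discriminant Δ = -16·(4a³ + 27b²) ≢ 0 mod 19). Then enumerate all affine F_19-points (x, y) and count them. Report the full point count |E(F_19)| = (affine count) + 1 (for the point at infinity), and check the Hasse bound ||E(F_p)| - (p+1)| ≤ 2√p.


Affine points = {(3, 1), (3, 18), (5, 3), (5, 16), (6, 6), (6, 13), (7, 2), (7, 17), (12, 9), (12, 10), (13, 7), (13, 12), (14, 0), (15, 4), (15, 15), (17, 1), (17, 18), (18, 1), (18, 18)}; affine count = 19; |E(F_19)| = 20.

Discriminant check: Δ ∝ 4a³ + 27b² = 4·12³ + 27·14² = 4·1728 + 27·196 ≡ 6 (mod 19). Nonzero ⇒ E is nonsingular.
For each x ∈ F_19, compute rhs = x³ + 12·x + 14 mod 19, then count y ∈ F_19 with y² ≡ rhs.
  x = 0: rhs = 14, matching y values: none (0 points).
  x = 1: rhs = 8, matching y values: none (0 points).
  x = 2: rhs = 8, matching y values: none (0 points).
  x = 3: rhs = 1, matching y values: 1, 18 (2 points).
  x = 4: rhs = 12, matching y values: none (0 points).
  x = 5: rhs = 9, matching y values: 3, 16 (2 points).
  x = 6: rhs = 17, matching y values: 6, 13 (2 points).
  x = 7: rhs = 4, matching y values: 2, 17 (2 points).
  x = 8: rhs = 14, matching y values: none (0 points).
  x = 9: rhs = 15, matching y values: none (0 points).
  x = 10: rhs = 13, matching y values: none (0 points).
  x = 11: rhs = 14, matching y values: none (0 points).
  x = 12: rhs = 5, matching y values: 9, 10 (2 points).
  x = 13: rhs = 11, matching y values: 7, 12 (2 points).
  x = 14: rhs = 0, matching y values: 0 (1 points).
  x = 15: rhs = 16, matching y values: 4, 15 (2 points).
  x = 16: rhs = 8, matching y values: none (0 points).
  x = 17: rhs = 1, matching y values: 1, 18 (2 points).
  x = 18: rhs = 1, matching y values: 1, 18 (2 points).
Total affine count: 19.
Full point count |E(F_19)| = 19 + 1 = 20.
Hasse bound: |20 − (19+1)| = |0| = 0 ≤ 2√19 ≈ 8.7178 ✓.


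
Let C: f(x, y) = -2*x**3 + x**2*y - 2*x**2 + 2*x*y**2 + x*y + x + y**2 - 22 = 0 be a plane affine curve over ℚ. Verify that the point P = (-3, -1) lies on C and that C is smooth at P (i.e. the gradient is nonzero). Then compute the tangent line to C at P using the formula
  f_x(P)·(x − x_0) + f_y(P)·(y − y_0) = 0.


Tangent line at P: -34*x + 16*y - 86 = 0.

Step 1: f(-3, -1) = 0, so P lies on C.
Step 2: partial derivatives
  f_x(x, y) = -6*x**2 + 2*x*y - 4*x + 2*y**2 + y + 1, f_y(x, y) = x**2 + 4*x*y + x + 2*y.
  f_x(P) = -34, f_y(P) = 16 (gradient nonzero, so P is smooth).
Step 3: tangent line at P: -34·(x − -3) + 16·(y − -1) = 0.
Expanding: -34*x + 16*y - 86 = 0.


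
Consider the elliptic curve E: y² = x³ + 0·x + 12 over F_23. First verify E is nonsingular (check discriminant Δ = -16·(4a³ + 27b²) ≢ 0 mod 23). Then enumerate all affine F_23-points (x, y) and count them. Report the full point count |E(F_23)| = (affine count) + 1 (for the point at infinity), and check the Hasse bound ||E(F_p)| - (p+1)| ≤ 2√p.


Affine points = {(0, 9), (0, 14), (1, 6), (1, 17), (3, 4), (3, 19), (8, 8), (8, 15), (10, 0), (11, 3), (11, 20), (13, 1), (13, 22), (15, 11), (15, 12), (17, 7), (17, 16), (18, 5), (18, 18), (20, 10), (20, 13), (21, 2), (21, 21)}; affine count = 23; |E(F_23)| = 24.

Discriminant check: Δ ∝ 4a³ + 27b² = 4·0³ + 27·12² = 4·0 + 27·144 ≡ 1 (mod 23). Nonzero ⇒ E is nonsingular.
For each x ∈ F_23, compute rhs = x³ + 0·x + 12 mod 23, then count y ∈ F_23 with y² ≡ rhs.
  x = 0: rhs = 12, matching y values: 9, 14 (2 points).
  x = 1: rhs = 13, matching y values: 6, 17 (2 points).
  x = 2: rhs = 20, matching y values: none (0 points).
  x = 3: rhs = 16, matching y values: 4, 19 (2 points).
  x = 4: rhs = 7, matching y values: none (0 points).
  x = 5: rhs = 22, matching y values: none (0 points).
  x = 6: rhs = 21, matching y values: none (0 points).
  x = 7: rhs = 10, matching y values: none (0 points).
  x = 8: rhs = 18, matching y values: 8, 15 (2 points).
  x = 9: rhs = 5, matching y values: none (0 points).
  x = 10: rhs = 0, matching y values: 0 (1 points).
  x = 11: rhs = 9, matching y values: 3, 20 (2 points).
  x = 12: rhs = 15, matching y values: none (0 points).
  x = 13: rhs = 1, matching y values: 1, 22 (2 points).
  x = 14: rhs = 19, matching y values: none (0 points).
  x = 15: rhs = 6, matching y values: 11, 12 (2 points).
  x = 16: rhs = 14, matching y values: none (0 points).
  x = 17: rhs = 3, matching y values: 7, 16 (2 points).
  x = 18: rhs = 2, matching y values: 5, 18 (2 points).
  x = 19: rhs = 17, matching y values: none (0 points).
  x = 20: rhs = 8, matching y values: 10, 13 (2 points).
  x = 21: rhs = 4, matching y values: 2, 21 (2 points).
  x = 22: rhs = 11, matching y values: none (0 points).
Total affine count: 23.
Full point count |E(F_23)| = 23 + 1 = 24.
Hasse bound: |24 − (23+1)| = |0| = 0 ≤ 2√23 ≈ 9.5917 ✓.


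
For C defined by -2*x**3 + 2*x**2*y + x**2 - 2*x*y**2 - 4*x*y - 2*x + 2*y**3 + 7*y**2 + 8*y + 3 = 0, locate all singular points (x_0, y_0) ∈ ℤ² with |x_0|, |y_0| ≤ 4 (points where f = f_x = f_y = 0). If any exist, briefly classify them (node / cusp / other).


Singular points: {(0, -1)}; classification: node.

Compute partial derivatives:
  f_x = -6*x**2 + 4*x*y + 2*x - 2*y**2 - 4*y - 2.
  f_y = 2*x**2 - 4*x*y - 4*x + 6*y**2 + 14*y + 8.
Scan x_0 ∈ {−4, ..., 4}. For each x_0, f_y(x_0, y) is a polynomial in y; find its integer roots y ∈ {−4, ..., 4}, then test f_x and f at those candidates.
  x = -4: f_y(-4, y) = 6*y**2 + 30*y + 56; no integer root y with |y| ≤ 4.
  x = -3: f_y(-3, y) = 6*y**2 + 26*y + 38; no integer root y with |y| ≤ 4.
  x = -2: f_y(-2, y) = 6*y**2 + 22*y + 24; no integer root y with |y| ≤ 4.
  x = -1: f_y(-1, y) = 6*y**2 + 18*y + 14; no integer root y with |y| ≤ 4.
  x = 0: f_y(0, y) = 6*y**2 + 14*y + 8; vanishes at y ∈ {-1}. (0, -1): f_x = 0, f = 0 — SINGULAR.
  x = 1: f_y(1, y) = 6*y**2 + 10*y + 6; no integer root y with |y| ≤ 4.
  x = 2: f_y(2, y) = 6*y**2 + 6*y + 8; no integer root y with |y| ≤ 4.
  x = 3: f_y(3, y) = 6*y**2 + 2*y + 14; no integer root y with |y| ≤ 4.
  x = 4: f_y(4, y) = 6*y**2 - 2*y + 24; no integer root y with |y| ≤ 4.
Only singular point on the grid: (0, -1).
Classify: substitute x = 0 + u, y = -1 + v and expand: f = -2*u**3 + 2*u**2*v - u**2 - 2*u*v**2 + 2*v**3 + v**2.
No constant or linear terms (consistent with a singular point). Quadratic part: -u**2 + v**2. Cubic part: -2*u**3 + 2*u**2*v - 2*u*v**2 + 2*v**3.
The quadratic part v**2 - u**2 = (v − u)(v + u) splits into two distinct linear factors, so there are two distinct tangent lines y − -1 = ±(x − 0) — this is a node (ordinary double point).
Classification: node.


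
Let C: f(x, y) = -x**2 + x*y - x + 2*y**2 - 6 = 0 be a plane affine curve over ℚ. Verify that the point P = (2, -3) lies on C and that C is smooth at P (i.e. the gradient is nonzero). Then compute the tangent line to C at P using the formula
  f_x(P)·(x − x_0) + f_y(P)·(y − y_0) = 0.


Tangent line at P: -8*x - 10*y - 14 = 0.

Step 1: f(2, -3) = 0, so P lies on C.
Step 2: partial derivatives
  f_x(x, y) = -2*x + y - 1, f_y(x, y) = x + 4*y.
  f_x(P) = -8, f_y(P) = -10 (gradient nonzero, so P is smooth).
Step 3: tangent line at P: -8·(x − 2) + -10·(y − -3) = 0.
Expanding: -8*x - 10*y - 14 = 0.


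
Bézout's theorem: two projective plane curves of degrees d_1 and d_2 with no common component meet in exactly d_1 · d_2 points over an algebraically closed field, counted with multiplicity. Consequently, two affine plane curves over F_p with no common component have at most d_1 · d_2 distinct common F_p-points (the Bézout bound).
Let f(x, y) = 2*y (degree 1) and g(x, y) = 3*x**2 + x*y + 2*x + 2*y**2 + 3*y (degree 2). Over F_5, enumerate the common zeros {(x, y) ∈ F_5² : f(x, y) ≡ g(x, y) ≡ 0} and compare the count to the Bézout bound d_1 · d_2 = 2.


Common zeros: {(0, 0), (1, 0)}; count = 2; Bézout bound = 2.

deg(f) = 1, deg(g) = 2, so Bézout bound = 2.
Scan x ∈ F_5. For each x, list the y ∈ F_5 with f(x, y) ≡ 0 and those with g(x, y) ≡ 0 (mod 5); the common zeros in that column are the intersection.
  x = 0: f ≡ 0 at y ∈ {0}; g ≡ 0 at y ∈ {0, 1}; common: {0}.
  x = 1: f ≡ 0 at y ∈ {0}; g ≡ 0 at y ∈ {0, 3}; common: {0}.
  x = 2: f ≡ 0 at y ∈ {0}; g ≡ 0 at y ∈ ∅; common: ∅.
  x = 3: f ≡ 0 at y ∈ {0}; g ≡ 0 at y ∈ ∅; common: ∅.
  x = 4: f ≡ 0 at y ∈ {0}; g ≡ 0 at y ∈ {1, 3}; common: ∅.
Collecting: common zeros = {(0, 0), (1, 0)}, so the count is 2.
Comparison with the Bézout bound: 2 ≤ 2 = deg(f)·deg(g), as expected for curves with no common component (the bound is attained).


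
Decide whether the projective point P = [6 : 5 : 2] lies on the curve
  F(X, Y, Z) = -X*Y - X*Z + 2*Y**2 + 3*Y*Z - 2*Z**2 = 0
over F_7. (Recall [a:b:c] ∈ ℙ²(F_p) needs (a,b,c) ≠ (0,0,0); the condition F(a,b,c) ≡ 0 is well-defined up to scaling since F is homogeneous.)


F(6,5,2) ≡ 2 (mod 7); P is NOT on the curve.

Evaluate F(6, 5, 2) term-by-term (mod 7).
  -X*Y ↦ -1·6·5·1 = -30
  -X*Z ↦ -1·6·1·2 = -12
  2*Y**2 ↦ 2·1·25·1 = 50
  3*Y*Z ↦ 3·1·5·2 = 30
  -2*Z**2 ↦ -2·1·1·4 = -8
Sum: F(6, 5, 2) = (-30) + (-12) + (50) + (30) + (-8) = 30.
Reducing mod 7: 30 ≡ 2 (mod 7).
Since F(a, b, c) ≡ 2 ≠ 0 (mod 7), P does NOT lie on the curve.


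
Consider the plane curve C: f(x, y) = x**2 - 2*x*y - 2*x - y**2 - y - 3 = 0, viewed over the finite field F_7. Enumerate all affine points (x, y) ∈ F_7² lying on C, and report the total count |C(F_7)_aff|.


Affine F_7-points: {(1, 2), (3, 0), (5, 1), (5, 2), (6, 0), (6, 1)}; count = 6.

For each of the 49 pairs (x, y) ∈ F_7², evaluate f(x, y) mod 7. Record the zeros.
  x = 0: [0↦4, 1↦2, 2↦5, 3↦6, 4↦5, 5↦2, 6↦4]  zeros at y ∈ ∅
  x = 1: [0↦3, 1↦6, 2↦0, 3↦6, 4↦3, 5↦5, 6↦5]  zeros at y ∈ {2}
  x = 2: [0↦4, 1↦5, 2↦4, 3↦1, 4↦3, 5↦3, 6↦1]  zeros at y ∈ ∅
  x = 3: [0↦0, 1↦6, 2↦3, 3↦5, 4↦5, 5↦3, 6↦6]  zeros at y ∈ {0}
  x = 4: [0↦5, 1↦2, 2↦4, 3↦4, 4↦2, 5↦5, 6↦6]  zeros at y ∈ ∅
  x = 5: [0↦5, 1↦0, 2↦0, 3↦5, 4↦1, 5↦2, 6↦1]  zeros at y ∈ {1, 2}
  x = 6: [0↦0, 1↦0, 2↦5, 3↦1, 4↦2, 5↦1, 6↦5]  zeros at y ∈ {0, 1}
Collecting zeros: affine points = {(1, 2), (3, 0), (5, 1), (5, 2), (6, 0), (6, 1)}.
Total count |C(F_7)_aff| = 6.


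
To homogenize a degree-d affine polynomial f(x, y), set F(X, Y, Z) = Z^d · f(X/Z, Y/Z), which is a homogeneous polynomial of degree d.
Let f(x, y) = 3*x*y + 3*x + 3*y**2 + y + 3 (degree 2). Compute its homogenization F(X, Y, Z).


F(X, Y, Z) = 3*X*Y + 3*X*Z + 3*Y**2 + Y*Z + 3*Z**2

deg(f) = 2.
Substitute x = X/Z, y = Y/Z into f, then multiply by Z^2.
  monomial 3·x^1·y^1 ↦ 3·X^1·Y^1·Z^0.
  monomial 3·x^1·y^0 ↦ 3·X^1·Y^0·Z^1.
  monomial 3·x^0·y^2 ↦ 3·X^0·Y^2·Z^0.
  monomial 1·x^0·y^1 ↦ 1·X^0·Y^1·Z^1.
  monomial 3·x^0·y^0 ↦ 3·X^0·Y^0·Z^2.
Collecting: F(X, Y, Z) = 3*X*Y + 3*X*Z + 3*Y**2 + Y*Z + 3*Z**2.


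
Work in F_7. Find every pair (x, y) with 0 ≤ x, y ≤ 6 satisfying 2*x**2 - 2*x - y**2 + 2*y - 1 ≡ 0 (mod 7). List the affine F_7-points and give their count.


Affine F_7-points: {(0, 1), (1, 1), (2, 3), (2, 6), (6, 3), (6, 6)}; count = 6.

For each of the 49 pairs (x, y) ∈ F_7², evaluate f(x, y) mod 7. Record the zeros.
  x = 0: [0↦6, 1↦0, 2↦6, 3↦3, 4↦5, 5↦5, 6↦3]  zeros at y ∈ {1}
  x = 1: [0↦6, 1↦0, 2↦6, 3↦3, 4↦5, 5↦5, 6↦3]  zeros at y ∈ {1}
  x = 2: [0↦3, 1↦4, 2↦3, 3↦0, 4↦2, 5↦2, 6↦0]  zeros at y ∈ {3, 6}
  x = 3: [0↦4, 1↦5, 2↦4, 3↦1, 4↦3, 5↦3, 6↦1]  zeros at y ∈ ∅
  x = 4: [0↦2, 1↦3, 2↦2, 3↦6, 4↦1, 5↦1, 6↦6]  zeros at y ∈ ∅
  x = 5: [0↦4, 1↦5, 2↦4, 3↦1, 4↦3, 5↦3, 6↦1]  zeros at y ∈ ∅
  x = 6: [0↦3, 1↦4, 2↦3, 3↦0, 4↦2, 5↦2, 6↦0]  zeros at y ∈ {3, 6}
Collecting zeros: affine points = {(0, 1), (1, 1), (2, 3), (2, 6), (6, 3), (6, 6)}.
Total count |C(F_7)_aff| = 6.


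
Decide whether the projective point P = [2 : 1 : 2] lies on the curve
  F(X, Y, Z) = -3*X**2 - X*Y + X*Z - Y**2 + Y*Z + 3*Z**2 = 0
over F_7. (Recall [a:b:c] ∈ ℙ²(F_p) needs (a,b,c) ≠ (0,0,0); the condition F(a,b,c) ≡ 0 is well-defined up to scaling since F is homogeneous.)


F(2,1,2) ≡ 3 (mod 7); P is NOT on the curve.

Evaluate F(2, 1, 2) term-by-term (mod 7).
  -3*X**2 ↦ -3·4·1·1 = -12
  -X*Y ↦ -1·2·1·1 = -2
  X*Z ↦ 1·2·1·2 = 4
  -Y**2 ↦ -1·1·1·1 = -1
  Y*Z ↦ 1·1·1·2 = 2
  3*Z**2 ↦ 3·1·1·4 = 12
Sum: F(2, 1, 2) = (-12) + (-2) + (4) + (-1) + (2) + (12) = 3.
Reducing mod 7: 3 ≡ 3 (mod 7).
Since F(a, b, c) ≡ 3 ≠ 0 (mod 7), P does NOT lie on the curve.


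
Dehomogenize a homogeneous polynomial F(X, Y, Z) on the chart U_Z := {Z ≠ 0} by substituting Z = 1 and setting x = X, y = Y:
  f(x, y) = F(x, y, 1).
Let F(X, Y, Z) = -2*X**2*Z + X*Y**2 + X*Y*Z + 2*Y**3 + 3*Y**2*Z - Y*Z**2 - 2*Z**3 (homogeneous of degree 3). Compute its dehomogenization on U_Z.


f(x, y) = -2*x**2 + x*y**2 + x*y + 2*y**3 + 3*y**2 - y - 2

On U_Z we set Z = 1. Each monomial c·X^i·Y^j·Z^k in F becomes c·x^i·y^j·1^k = c·x^i·y^j.
Substituting Z = 1: F(X, Y, 1) = -2*x**2 + x*y**2 + x*y + 2*y**3 + 3*y**2 - y - 2.
Note: deg(f) ≤ deg(F) = 3; strict inequality happens when F is divisible by Z (lost terms).


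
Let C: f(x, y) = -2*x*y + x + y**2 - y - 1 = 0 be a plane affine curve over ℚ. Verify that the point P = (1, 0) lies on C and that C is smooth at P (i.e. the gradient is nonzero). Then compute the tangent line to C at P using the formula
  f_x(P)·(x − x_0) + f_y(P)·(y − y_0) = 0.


Tangent line at P: x - 3*y - 1 = 0.

Step 1: f(1, 0) = 0, so P lies on C.
Step 2: partial derivatives
  f_x(x, y) = 1 - 2*y, f_y(x, y) = -2*x + 2*y - 1.
  f_x(P) = 1, f_y(P) = -3 (gradient nonzero, so P is smooth).
Step 3: tangent line at P: 1·(x − 1) + -3·(y − 0) = 0.
Expanding: x - 3*y - 1 = 0.


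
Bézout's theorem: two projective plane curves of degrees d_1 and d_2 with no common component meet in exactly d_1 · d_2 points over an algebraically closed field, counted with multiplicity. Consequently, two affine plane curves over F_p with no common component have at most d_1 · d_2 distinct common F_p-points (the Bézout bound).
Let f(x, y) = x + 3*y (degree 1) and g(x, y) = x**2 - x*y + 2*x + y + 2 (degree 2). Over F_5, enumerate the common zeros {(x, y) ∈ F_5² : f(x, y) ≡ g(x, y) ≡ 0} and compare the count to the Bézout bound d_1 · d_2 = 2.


Common zeros: {(1, 3), (4, 2)}; count = 2; Bézout bound = 2.

deg(f) = 1, deg(g) = 2, so Bézout bound = 2.
Scan x ∈ F_5. For each x, list the y ∈ F_5 with f(x, y) ≡ 0 and those with g(x, y) ≡ 0 (mod 5); the common zeros in that column are the intersection.
  x = 0: f ≡ 0 at y ∈ {0}; g ≡ 0 at y ∈ {3}; common: ∅.
  x = 1: f ≡ 0 at y ∈ {3}; g ≡ 0 at y ∈ {0, 1, 2, 3, 4}; common: {3}.
  x = 2: f ≡ 0 at y ∈ {1}; g ≡ 0 at y ∈ {0}; common: ∅.
  x = 3: f ≡ 0 at y ∈ {4}; g ≡ 0 at y ∈ {1}; common: ∅.
  x = 4: f ≡ 0 at y ∈ {2}; g ≡ 0 at y ∈ {2}; common: {2}.
Collecting: common zeros = {(1, 3), (4, 2)}, so the count is 2.
Comparison with the Bézout bound: 2 ≤ 2 = deg(f)·deg(g), as expected for curves with no common component (the bound is attained).


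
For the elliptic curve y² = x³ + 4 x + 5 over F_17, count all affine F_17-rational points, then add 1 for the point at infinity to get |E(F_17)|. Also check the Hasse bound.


Affine points = {(2, 2), (2, 15), (4, 0), (7, 6), (7, 11), (10, 5), (10, 12), (12, 8), (12, 9), (14, 0), (16, 0)}; affine count = 11; |E(F_17)| = 12.

Discriminant check: Δ ∝ 4a³ + 27b² = 4·4³ + 27·5² = 4·64 + 27·25 ≡ 13 (mod 17). Nonzero ⇒ E is nonsingular.
For each x ∈ F_17, compute rhs = x³ + 4·x + 5 mod 17, then count y ∈ F_17 with y² ≡ rhs.
  x = 0: rhs = 5, matching y values: none (0 points).
  x = 1: rhs = 10, matching y values: none (0 points).
  x = 2: rhs = 4, matching y values: 2, 15 (2 points).
  x = 3: rhs = 10, matching y values: none (0 points).
  x = 4: rhs = 0, matching y values: 0 (1 points).
  x = 5: rhs = 14, matching y values: none (0 points).
  x = 6: rhs = 7, matching y values: none (0 points).
  x = 7: rhs = 2, matching y values: 6, 11 (2 points).
  x = 8: rhs = 5, matching y values: none (0 points).
  x = 9: rhs = 5, matching y values: none (0 points).
  x = 10: rhs = 8, matching y values: 5, 12 (2 points).
  x = 11: rhs = 3, matching y values: none (0 points).
  x = 12: rhs = 13, matching y values: 8, 9 (2 points).
  x = 13: rhs = 10, matching y values: none (0 points).
  x = 14: rhs = 0, matching y values: 0 (1 points).
  x = 15: rhs = 6, matching y values: none (0 points).
  x = 16: rhs = 0, matching y values: 0 (1 points).
Total affine count: 11.
Full point count |E(F_17)| = 11 + 1 = 12.
Hasse bound: |12 − (17+1)| = |-6| = 6 ≤ 2√17 ≈ 8.2462 ✓.


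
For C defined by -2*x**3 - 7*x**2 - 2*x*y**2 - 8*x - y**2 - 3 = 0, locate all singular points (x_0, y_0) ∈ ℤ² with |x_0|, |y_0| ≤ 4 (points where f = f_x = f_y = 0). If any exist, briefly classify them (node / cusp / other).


Singular points: {(-1, 0)}; classification: node.

Compute partial derivatives:
  f_x = -6*x**2 - 14*x - 2*y**2 - 8.
  f_y = -4*x*y - 2*y.
Scan x_0 ∈ {−4, ..., 4}. For each x_0, f_y(x_0, y) is a polynomial in y; find its integer roots y ∈ {−4, ..., 4}, then test f_x and f at those candidates.
  x = -4: f_y(-4, y) = 14*y; vanishes at y ∈ {0}. (-4, 0): f_x = -48 ≠ 0.
  x = -3: f_y(-3, y) = 10*y; vanishes at y ∈ {0}. (-3, 0): f_x = -20 ≠ 0.
  x = -2: f_y(-2, y) = 6*y; vanishes at y ∈ {0}. (-2, 0): f_x = -4 ≠ 0.
  x = -1: f_y(-1, y) = 2*y; vanishes at y ∈ {0}. (-1, 0): f_x = 0, f = 0 — SINGULAR.
  x = 0: f_y(0, y) = -2*y; vanishes at y ∈ {0}. (0, 0): f_x = -8 ≠ 0.
  x = 1: f_y(1, y) = -6*y; vanishes at y ∈ {0}. (1, 0): f_x = -28 ≠ 0.
  x = 2: f_y(2, y) = -10*y; vanishes at y ∈ {0}. (2, 0): f_x = -60 ≠ 0.
  x = 3: f_y(3, y) = -14*y; vanishes at y ∈ {0}. (3, 0): f_x = -104 ≠ 0.
  x = 4: f_y(4, y) = -18*y; vanishes at y ∈ {0}. (4, 0): f_x = -160 ≠ 0.
Only singular point on the grid: (-1, 0).
Classify: substitute x = -1 + u, y = 0 + v and expand: f = -2*u**3 - u**2 - 2*u*v**2 + v**2.
No constant or linear terms (consistent with a singular point). Quadratic part: -u**2 + v**2. Cubic part: -2*u**3 - 2*u*v**2.
The quadratic part v**2 - u**2 = (v − u)(v + u) splits into two distinct linear factors, so there are two distinct tangent lines y − 0 = ±(x − -1) — this is a node (ordinary double point).
Classification: node.


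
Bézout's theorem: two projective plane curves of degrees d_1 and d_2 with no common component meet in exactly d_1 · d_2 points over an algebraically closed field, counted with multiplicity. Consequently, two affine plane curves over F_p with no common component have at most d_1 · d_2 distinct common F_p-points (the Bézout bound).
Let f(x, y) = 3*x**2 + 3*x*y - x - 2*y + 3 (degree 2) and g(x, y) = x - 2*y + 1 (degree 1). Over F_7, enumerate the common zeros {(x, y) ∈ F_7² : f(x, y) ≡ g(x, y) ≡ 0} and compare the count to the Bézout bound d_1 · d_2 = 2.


Common zeros: {(5, 3), (6, 0)}; count = 2; Bézout bound = 2.

deg(f) = 2, deg(g) = 1, so Bézout bound = 2.
Scan x ∈ F_7. For each x, list the y ∈ F_7 with f(x, y) ≡ 0 and those with g(x, y) ≡ 0 (mod 7); the common zeros in that column are the intersection.
  x = 0: f ≡ 0 at y ∈ {5}; g ≡ 0 at y ∈ {4}; common: ∅.
  x = 1: f ≡ 0 at y ∈ {2}; g ≡ 0 at y ∈ {1}; common: ∅.
  x = 2: f ≡ 0 at y ∈ {2}; g ≡ 0 at y ∈ {5}; common: ∅.
  x = 3: f ≡ 0 at y ∈ ∅; g ≡ 0 at y ∈ {2}; common: ∅.
  x = 4: f ≡ 0 at y ∈ {3}; g ≡ 0 at y ∈ {6}; common: ∅.
  x = 5: f ≡ 0 at y ∈ {3}; g ≡ 0 at y ∈ {3}; common: {3}.
  x = 6: f ≡ 0 at y ∈ {0}; g ≡ 0 at y ∈ {0}; common: {0}.
Collecting: common zeros = {(5, 3), (6, 0)}, so the count is 2.
Comparison with the Bézout bound: 2 ≤ 2 = deg(f)·deg(g), as expected for curves with no common component (the bound is attained).


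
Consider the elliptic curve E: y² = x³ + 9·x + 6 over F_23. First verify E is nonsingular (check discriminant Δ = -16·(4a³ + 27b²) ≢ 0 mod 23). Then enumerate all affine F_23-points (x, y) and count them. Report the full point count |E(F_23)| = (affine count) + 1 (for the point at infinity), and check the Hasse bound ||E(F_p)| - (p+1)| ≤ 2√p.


Affine points = {(0, 11), (0, 12), (1, 4), (1, 19), (2, 3), (2, 20), (6, 0), (12, 5), (12, 18), (14, 1), (14, 22), (17, 9), (17, 14), (21, 7), (21, 16)}; affine count = 15; |E(F_23)| = 16.

Discriminant check: Δ ∝ 4a³ + 27b² = 4·9³ + 27·6² = 4·729 + 27·36 ≡ 1 (mod 23). Nonzero ⇒ E is nonsingular.
For each x ∈ F_23, compute rhs = x³ + 9·x + 6 mod 23, then count y ∈ F_23 with y² ≡ rhs.
  x = 0: rhs = 6, matching y values: 11, 12 (2 points).
  x = 1: rhs = 16, matching y values: 4, 19 (2 points).
  x = 2: rhs = 9, matching y values: 3, 20 (2 points).
  x = 3: rhs = 14, matching y values: none (0 points).
  x = 4: rhs = 14, matching y values: none (0 points).
  x = 5: rhs = 15, matching y values: none (0 points).
  x = 6: rhs = 0, matching y values: 0 (1 points).
  x = 7: rhs = 21, matching y values: none (0 points).
  x = 8: rhs = 15, matching y values: none (0 points).
  x = 9: rhs = 11, matching y values: none (0 points).
  x = 10: rhs = 15, matching y values: none (0 points).
  x = 11: rhs = 10, matching y values: none (0 points).
  x = 12: rhs = 2, matching y values: 5, 18 (2 points).
  x = 13: rhs = 20, matching y values: none (0 points).
  x = 14: rhs = 1, matching y values: 1, 22 (2 points).
  x = 15: rhs = 20, matching y values: none (0 points).
  x = 16: rhs = 14, matching y values: none (0 points).
  x = 17: rhs = 12, matching y values: 9, 14 (2 points).
  x = 18: rhs = 20, matching y values: none (0 points).
  x = 19: rhs = 21, matching y values: none (0 points).
  x = 20: rhs = 21, matching y values: none (0 points).
  x = 21: rhs = 3, matching y values: 7, 16 (2 points).
  x = 22: rhs = 19, matching y values: none (0 points).
Total affine count: 15.
Full point count |E(F_23)| = 15 + 1 = 16.
Hasse bound: |16 − (23+1)| = |-8| = 8 ≤ 2√23 ≈ 9.5917 ✓.


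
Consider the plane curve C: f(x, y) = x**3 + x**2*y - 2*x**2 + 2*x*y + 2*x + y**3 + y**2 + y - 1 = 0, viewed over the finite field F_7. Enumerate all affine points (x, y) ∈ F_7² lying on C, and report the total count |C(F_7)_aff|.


Affine F_7-points: {(0, 5), (1, 0), (2, 1), (2, 4), (3, 0), (3, 3), (4, 6), (5, 0), (5, 2), (5, 4)}; count = 10.

For each of the 49 pairs (x, y) ∈ F_7², evaluate f(x, y) mod 7. Record the zeros.
  x = 0: [0↦6, 1↦2, 2↦6, 3↦3, 4↦6, 5↦0, 6↦5]  zeros at y ∈ {5}
  x = 1: [0↦0, 1↦6, 2↦6, 3↦6, 4↦5, 5↦2, 6↦3]  zeros at y ∈ {0}
  x = 2: [0↦3, 1↦0, 2↦5, 3↦3, 4↦0, 5↦2, 6↦1]  zeros at y ∈ {1, 4}
  x = 3: [0↦0, 1↦4, 2↦2, 3↦0, 4↦4, 5↦6, 6↦5]  zeros at y ∈ {0, 3}
  x = 4: [0↦4, 1↦3, 2↦3, 3↦3, 4↦2, 5↦6, 6↦0]  zeros at y ∈ {6}
  x = 5: [0↦0, 1↦3, 2↦0, 3↦4, 4↦0, 5↦1, 6↦6]  zeros at y ∈ {0, 2, 4}
  x = 6: [0↦1, 1↦3, 2↦6, 3↦2, 4↦4, 5↦4, 6↦1]  zeros at y ∈ ∅
Collecting zeros: affine points = {(0, 5), (1, 0), (2, 1), (2, 4), (3, 0), (3, 3), (4, 6), (5, 0), (5, 2), (5, 4)}.
Total count |C(F_7)_aff| = 10.


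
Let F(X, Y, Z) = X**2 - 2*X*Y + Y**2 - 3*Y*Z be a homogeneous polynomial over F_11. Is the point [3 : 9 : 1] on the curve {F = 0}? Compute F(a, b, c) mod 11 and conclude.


F(3,9,1) ≡ 9 (mod 11); P is NOT on the curve.

Evaluate F(3, 9, 1) term-by-term (mod 11).
  X**2 ↦ 1·9·1·1 = 9
  -2*X*Y ↦ -2·3·9·1 = -54
  Y**2 ↦ 1·1·81·1 = 81
  -3*Y*Z ↦ -3·1·9·1 = -27
Sum: F(3, 9, 1) = (9) + (-54) + (81) + (-27) = 9.
Reducing mod 11: 9 ≡ 9 (mod 11).
Since F(a, b, c) ≡ 9 ≠ 0 (mod 11), P does NOT lie on the curve.


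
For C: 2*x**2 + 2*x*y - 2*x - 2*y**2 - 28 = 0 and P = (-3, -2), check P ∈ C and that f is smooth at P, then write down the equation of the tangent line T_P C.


Tangent line at P: -18*x + 2*y - 50 = 0.

Step 1: f(-3, -2) = 0, so P lies on C.
Step 2: partial derivatives
  f_x(x, y) = 4*x + 2*y - 2, f_y(x, y) = 2*x - 4*y.
  f_x(P) = -18, f_y(P) = 2 (gradient nonzero, so P is smooth).
Step 3: tangent line at P: -18·(x − -3) + 2·(y − -2) = 0.
Expanding: -18*x + 2*y - 50 = 0.


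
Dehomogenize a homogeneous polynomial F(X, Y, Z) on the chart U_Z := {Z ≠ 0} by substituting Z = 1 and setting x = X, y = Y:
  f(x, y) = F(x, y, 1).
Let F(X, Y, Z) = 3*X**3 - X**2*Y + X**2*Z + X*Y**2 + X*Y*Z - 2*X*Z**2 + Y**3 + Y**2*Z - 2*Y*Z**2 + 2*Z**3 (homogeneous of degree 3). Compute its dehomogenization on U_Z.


f(x, y) = 3*x**3 - x**2*y + x**2 + x*y**2 + x*y - 2*x + y**3 + y**2 - 2*y + 2

On U_Z we set Z = 1. Each monomial c·X^i·Y^j·Z^k in F becomes c·x^i·y^j·1^k = c·x^i·y^j.
Substituting Z = 1: F(X, Y, 1) = 3*x**3 - x**2*y + x**2 + x*y**2 + x*y - 2*x + y**3 + y**2 - 2*y + 2.
Note: deg(f) ≤ deg(F) = 3; strict inequality happens when F is divisible by Z (lost terms).


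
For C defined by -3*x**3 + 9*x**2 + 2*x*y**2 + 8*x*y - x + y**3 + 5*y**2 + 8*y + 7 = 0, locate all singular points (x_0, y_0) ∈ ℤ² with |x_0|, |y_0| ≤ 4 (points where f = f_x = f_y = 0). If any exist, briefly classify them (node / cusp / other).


Singular points: {(1, -2)}; classification: cusp.

Compute partial derivatives:
  f_x = -9*x**2 + 18*x + 2*y**2 + 8*y - 1.
  f_y = 4*x*y + 8*x + 3*y**2 + 10*y + 8.
Scan x_0 ∈ {−4, ..., 4}. For each x_0, f_y(x_0, y) is a polynomial in y; find its integer roots y ∈ {−4, ..., 4}, then test f_x and f at those candidates.
  x = -4: f_y(-4, y) = 3*y**2 - 6*y - 24; vanishes at y ∈ {-2, 4}. (-4, -2): f_x = -225 ≠ 0; (-4, 4): f_x = -153 ≠ 0.
  x = -3: f_y(-3, y) = 3*y**2 - 2*y - 16; vanishes at y ∈ {-2}. (-3, -2): f_x = -144 ≠ 0.
  x = -2: f_y(-2, y) = 3*y**2 + 2*y - 8; vanishes at y ∈ {-2}. (-2, -2): f_x = -81 ≠ 0.
  x = -1: f_y(-1, y) = 3*y**2 + 6*y; vanishes at y ∈ {-2, 0}. (-1, -2): f_x = -36 ≠ 0; (-1, 0): f_x = -28 ≠ 0.
  x = 0: f_y(0, y) = 3*y**2 + 10*y + 8; vanishes at y ∈ {-2}. (0, -2): f_x = -9 ≠ 0.
  x = 1: f_y(1, y) = 3*y**2 + 14*y + 16; vanishes at y ∈ {-2}. (1, -2): f_x = 0, f = 0 — SINGULAR.
  x = 2: f_y(2, y) = 3*y**2 + 18*y + 24; vanishes at y ∈ {-4, -2}. (2, -4): f_x = -1 ≠ 0; (2, -2): f_x = -9 ≠ 0.
  x = 3: f_y(3, y) = 3*y**2 + 22*y + 32; vanishes at y ∈ {-2}. (3, -2): f_x = -36 ≠ 0.
  x = 4: f_y(4, y) = 3*y**2 + 26*y + 40; vanishes at y ∈ {-2}. (4, -2): f_x = -81 ≠ 0.
Only singular point on the grid: (1, -2).
Classify: substitute x = 1 + u, y = -2 + v and expand: f = -3*u**3 + 2*u*v**2 + v**3 + v**2.
No constant or linear terms (consistent with a singular point). Quadratic part: v**2. Cubic part: -3*u**3 + 2*u*v**2 + v**3.
The quadratic part v**2 is a perfect square, so there is a single (double) tangent line v = 0, i.e. y = -2. Restricting the cubic part to that line (v = 0) leaves -3*u**3 ≠ 0, so f is not divisible by v and the branch is v² ≈ 3*u**3 to lowest order — this is a cusp.
Classification: cusp.


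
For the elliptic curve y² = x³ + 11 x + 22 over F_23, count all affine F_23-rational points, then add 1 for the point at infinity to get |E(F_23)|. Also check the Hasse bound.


Affine points = {(2, 11), (2, 12), (3, 6), (3, 17), (5, 8), (5, 15), (8, 1), (8, 22), (11, 5), (11, 18), (13, 4), (13, 19), (16, 4), (16, 19), (17, 4), (17, 19), (18, 7), (18, 16), (19, 11), (19, 12), (20, 10), (20, 13)}; affine count = 22; |E(F_23)| = 23.

Discriminant check: Δ ∝ 4a³ + 27b² = 4·11³ + 27·22² = 4·1331 + 27·484 ≡ 15 (mod 23). Nonzero ⇒ E is nonsingular.
For each x ∈ F_23, compute rhs = x³ + 11·x + 22 mod 23, then count y ∈ F_23 with y² ≡ rhs.
  x = 0: rhs = 22, matching y values: none (0 points).
  x = 1: rhs = 11, matching y values: none (0 points).
  x = 2: rhs = 6, matching y values: 11, 12 (2 points).
  x = 3: rhs = 13, matching y values: 6, 17 (2 points).
  x = 4: rhs = 15, matching y values: none (0 points).
  x = 5: rhs = 18, matching y values: 8, 15 (2 points).
  x = 6: rhs = 5, matching y values: none (0 points).
  x = 7: rhs = 5, matching y values: none (0 points).
  x = 8: rhs = 1, matching y values: 1, 22 (2 points).
  x = 9: rhs = 22, matching y values: none (0 points).
  x = 10: rhs = 5, matching y values: none (0 points).
  x = 11: rhs = 2, matching y values: 5, 18 (2 points).
  x = 12: rhs = 19, matching y values: none (0 points).
  x = 13: rhs = 16, matching y values: 4, 19 (2 points).
  x = 14: rhs = 22, matching y values: none (0 points).
  x = 15: rhs = 20, matching y values: none (0 points).
  x = 16: rhs = 16, matching y values: 4, 19 (2 points).
  x = 17: rhs = 16, matching y values: 4, 19 (2 points).
  x = 18: rhs = 3, matching y values: 7, 16 (2 points).
  x = 19: rhs = 6, matching y values: 11, 12 (2 points).
  x = 20: rhs = 8, matching y values: 10, 13 (2 points).
  x = 21: rhs = 15, matching y values: none (0 points).
  x = 22: rhs = 10, matching y values: none (0 points).
Total affine count: 22.
Full point count |E(F_23)| = 22 + 1 = 23.
Hasse bound: |23 − (23+1)| = |-1| = 1 ≤ 2√23 ≈ 9.5917 ✓.


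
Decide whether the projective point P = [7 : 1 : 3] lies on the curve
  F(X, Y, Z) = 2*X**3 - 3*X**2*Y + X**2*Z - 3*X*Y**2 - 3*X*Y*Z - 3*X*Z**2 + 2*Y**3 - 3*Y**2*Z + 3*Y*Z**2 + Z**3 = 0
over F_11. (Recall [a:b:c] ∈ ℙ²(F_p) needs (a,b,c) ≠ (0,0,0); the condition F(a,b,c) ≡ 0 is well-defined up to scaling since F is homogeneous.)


F(7,1,3) ≡ 9 (mod 11); P is NOT on the curve.

Evaluate F(7, 1, 3) term-by-term (mod 11).
  2*X**3 ↦ 2·343·1·1 = 686
  -3*X**2*Y ↦ -3·49·1·1 = -147
  X**2*Z ↦ 1·49·1·3 = 147
  -3*X*Y**2 ↦ -3·7·1·1 = -21
  -3*X*Y*Z ↦ -3·7·1·3 = -63
  -3*X*Z**2 ↦ -3·7·1·9 = -189
  2*Y**3 ↦ 2·1·1·1 = 2
  -3*Y**2*Z ↦ -3·1·1·3 = -9
  3*Y*Z**2 ↦ 3·1·1·9 = 27
  Z**3 ↦ 1·1·1·27 = 27
Sum: F(7, 1, 3) = (686) + (-147) + (147) + (-21) + (-63) + (-189) + (2) + (-9) + (27) + (27) = 460.
Reducing mod 11: 460 ≡ 9 (mod 11).
Since F(a, b, c) ≡ 9 ≠ 0 (mod 11), P does NOT lie on the curve.


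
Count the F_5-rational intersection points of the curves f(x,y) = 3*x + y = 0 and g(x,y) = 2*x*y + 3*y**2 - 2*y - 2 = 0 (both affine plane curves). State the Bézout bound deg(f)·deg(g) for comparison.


Common zeros: {(1, 2), (3, 1)}; count = 2; Bézout bound = 2.

deg(f) = 1, deg(g) = 2, so Bézout bound = 2.
Scan x ∈ F_5. For each x, list the y ∈ F_5 with f(x, y) ≡ 0 and those with g(x, y) ≡ 0 (mod 5); the common zeros in that column are the intersection.
  x = 0: f ≡ 0 at y ∈ {0}; g ≡ 0 at y ∈ ∅; common: ∅.
  x = 1: f ≡ 0 at y ∈ {2}; g ≡ 0 at y ∈ {2, 3}; common: {2}.
  x = 2: f ≡ 0 at y ∈ {4}; g ≡ 0 at y ∈ ∅; common: ∅.
  x = 3: f ≡ 0 at y ∈ {1}; g ≡ 0 at y ∈ {1}; common: {1}.
  x = 4: f ≡ 0 at y ∈ {3}; g ≡ 0 at y ∈ {4}; common: ∅.
Collecting: common zeros = {(1, 2), (3, 1)}, so the count is 2.
Comparison with the Bézout bound: 2 ≤ 2 = deg(f)·deg(g), as expected for curves with no common component (the bound is attained).


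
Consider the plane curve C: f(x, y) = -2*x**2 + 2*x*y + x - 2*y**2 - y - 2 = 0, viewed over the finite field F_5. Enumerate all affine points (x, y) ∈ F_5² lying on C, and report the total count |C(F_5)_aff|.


Affine F_5-points: {(0, 1), (2, 2), (3, 2), (3, 3), (4, 0), (4, 1)}; count = 6.

For each of the 25 pairs (x, y) ∈ F_5², evaluate f(x, y) mod 5. Record the zeros.
  x = 0: [0↦3, 1↦0, 2↦3, 3↦2, 4↦2]  zeros at y ∈ {1}
  x = 1: [0↦2, 1↦1, 2↦1, 3↦2, 4↦4]  zeros at y ∈ ∅
  x = 2: [0↦2, 1↦3, 2↦0, 3↦3, 4↦2]  zeros at y ∈ {2}
  x = 3: [0↦3, 1↦1, 2↦0, 3↦0, 4↦1]  zeros at y ∈ {2, 3}
  x = 4: [0↦0, 1↦0, 2↦1, 3↦3, 4↦1]  zeros at y ∈ {0, 1}
Collecting zeros: affine points = {(0, 1), (2, 2), (3, 2), (3, 3), (4, 0), (4, 1)}.
Total count |C(F_5)_aff| = 6.


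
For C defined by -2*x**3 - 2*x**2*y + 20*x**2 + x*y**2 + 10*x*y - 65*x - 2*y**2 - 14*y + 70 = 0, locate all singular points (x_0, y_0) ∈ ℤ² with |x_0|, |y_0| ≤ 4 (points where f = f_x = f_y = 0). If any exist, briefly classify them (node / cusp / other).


Singular points: {(3, 1)}; classification: cusp.

Compute partial derivatives:
  f_x = -6*x**2 - 4*x*y + 40*x + y**2 + 10*y - 65.
  f_y = -2*x**2 + 2*x*y + 10*x - 4*y - 14.
Scan x_0 ∈ {−4, ..., 4}. For each x_0, f_y(x_0, y) is a polynomial in y; find its integer roots y ∈ {−4, ..., 4}, then test f_x and f at those candidates.
  x = -4: f_y(-4, y) = -12*y - 86; no integer root y with |y| ≤ 4.
  x = -3: f_y(-3, y) = -10*y - 62; no integer root y with |y| ≤ 4.
  x = -2: f_y(-2, y) = -8*y - 42; no integer root y with |y| ≤ 4.
  x = -1: f_y(-1, y) = -6*y - 26; no integer root y with |y| ≤ 4.
  x = 0: f_y(0, y) = -4*y - 14; no integer root y with |y| ≤ 4.
  x = 1: f_y(1, y) = -2*y - 6; vanishes at y ∈ {-3}. (1, -3): f_x = -40 ≠ 0.
  x = 2: f_y(2, y) = -2; no integer root y with |y| ≤ 4.
  x = 3: f_y(3, y) = 2*y - 2; vanishes at y ∈ {1}. (3, 1): f_x = 0, f = 0 — SINGULAR.
  x = 4: f_y(4, y) = 4*y - 6; no integer root y with |y| ≤ 4.
Only singular point on the grid: (3, 1).
Classify: substitute x = 3 + u, y = 1 + v and expand: f = -2*u**3 - 2*u**2*v + u*v**2 + v**2.
No constant or linear terms (consistent with a singular point). Quadratic part: v**2. Cubic part: -2*u**3 - 2*u**2*v + u*v**2.
The quadratic part v**2 is a perfect square, so there is a single (double) tangent line v = 0, i.e. y = 1. Restricting the cubic part to that line (v = 0) leaves -2*u**3 ≠ 0, so f is not divisible by v and the branch is v² ≈ 2*u**3 to lowest order — this is a cusp.
Classification: cusp.
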